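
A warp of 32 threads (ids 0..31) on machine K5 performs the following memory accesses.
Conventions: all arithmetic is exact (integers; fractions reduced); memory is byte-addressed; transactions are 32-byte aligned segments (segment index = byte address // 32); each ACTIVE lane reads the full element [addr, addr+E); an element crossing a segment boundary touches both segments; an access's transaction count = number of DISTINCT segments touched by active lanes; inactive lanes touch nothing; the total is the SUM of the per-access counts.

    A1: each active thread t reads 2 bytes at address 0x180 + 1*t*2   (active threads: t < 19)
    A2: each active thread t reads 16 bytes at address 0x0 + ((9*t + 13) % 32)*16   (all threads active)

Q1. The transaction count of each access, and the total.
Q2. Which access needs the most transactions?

A1: 2 transactions
A2: 16 transactions

Answer: 2,16; total 18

Answer: A2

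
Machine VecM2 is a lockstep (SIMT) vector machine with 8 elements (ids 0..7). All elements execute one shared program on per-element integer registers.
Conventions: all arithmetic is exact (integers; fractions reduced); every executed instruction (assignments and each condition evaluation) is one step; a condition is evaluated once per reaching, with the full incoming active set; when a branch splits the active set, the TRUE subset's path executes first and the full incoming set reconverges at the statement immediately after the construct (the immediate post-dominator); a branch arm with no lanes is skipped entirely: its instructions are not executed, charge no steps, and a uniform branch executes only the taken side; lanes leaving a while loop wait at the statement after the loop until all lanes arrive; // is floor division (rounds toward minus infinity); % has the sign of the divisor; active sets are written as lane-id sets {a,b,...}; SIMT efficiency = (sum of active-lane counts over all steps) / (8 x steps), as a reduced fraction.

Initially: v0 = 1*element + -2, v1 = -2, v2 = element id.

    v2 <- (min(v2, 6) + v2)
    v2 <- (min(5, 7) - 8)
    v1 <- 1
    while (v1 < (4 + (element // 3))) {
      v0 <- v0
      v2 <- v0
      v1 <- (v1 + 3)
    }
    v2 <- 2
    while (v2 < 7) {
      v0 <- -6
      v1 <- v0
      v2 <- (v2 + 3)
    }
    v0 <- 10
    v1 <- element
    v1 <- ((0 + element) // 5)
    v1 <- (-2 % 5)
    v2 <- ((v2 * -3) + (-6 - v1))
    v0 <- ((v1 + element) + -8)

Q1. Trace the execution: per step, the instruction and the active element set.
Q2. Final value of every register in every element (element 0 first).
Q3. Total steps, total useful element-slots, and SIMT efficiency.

step 0: v2 <- (min(v2, 6) + v2)      {0,1,2,3,4,5,6,7}
step 1: v2 <- (min(5, 7) - 8)        {0,1,2,3,4,5,6,7}
step 2: v1 <- 1                      {0,1,2,3,4,5,6,7}
step 3: eval (v1 < (4 + (element // 3))) {0,1,2,3,4,5,6,7}
step 4: v0 <- v0                     {0,1,2,3,4,5,6,7}
step 5: v2 <- v0                     {0,1,2,3,4,5,6,7}
step 6: v1 <- (v1 + 3)               {0,1,2,3,4,5,6,7}
step 7: eval (v1 < (4 + (element // 3))) {0,1,2,3,4,5,6,7}
step 8: v0 <- v0                     {3,4,5,6,7}
step 9: v2 <- v0                     {3,4,5,6,7}
step 10: v1 <- (v1 + 3)               {3,4,5,6,7}
step 11: eval (v1 < (4 + (element // 3))) {3,4,5,6,7}
step 12: v2 <- 2                      {0,1,2,3,4,5,6,7}
step 13: eval (v2 < 7)                {0,1,2,3,4,5,6,7}
step 14: v0 <- -6                     {0,1,2,3,4,5,6,7}
step 15: v1 <- v0                     {0,1,2,3,4,5,6,7}
step 16: v2 <- (v2 + 3)               {0,1,2,3,4,5,6,7}
step 17: eval (v2 < 7)                {0,1,2,3,4,5,6,7}
step 18: v0 <- -6                     {0,1,2,3,4,5,6,7}
step 19: v1 <- v0                     {0,1,2,3,4,5,6,7}
step 20: v2 <- (v2 + 3)               {0,1,2,3,4,5,6,7}
step 21: eval (v2 < 7)                {0,1,2,3,4,5,6,7}
step 22: v0 <- 10                     {0,1,2,3,4,5,6,7}
step 23: v1 <- element                {0,1,2,3,4,5,6,7}
step 24: v1 <- ((0 + element) // 5)   {0,1,2,3,4,5,6,7}
step 25: v1 <- (-2 % 5)               {0,1,2,3,4,5,6,7}
step 26: v2 <- ((v2 * -3) + (-6 - v1)) {0,1,2,3,4,5,6,7}
step 27: v0 <- ((v1 + element) + -8)  {0,1,2,3,4,5,6,7}

Answer: 28 steps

v0: -5,-4,-3,-2,-1,0,1,2
v1: 3,3,3,3,3,3,3,3
v2: -33,-33,-33,-33,-33,-33,-33,-33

steps = 28; useful = 212; efficiency = 212/224 = 53/56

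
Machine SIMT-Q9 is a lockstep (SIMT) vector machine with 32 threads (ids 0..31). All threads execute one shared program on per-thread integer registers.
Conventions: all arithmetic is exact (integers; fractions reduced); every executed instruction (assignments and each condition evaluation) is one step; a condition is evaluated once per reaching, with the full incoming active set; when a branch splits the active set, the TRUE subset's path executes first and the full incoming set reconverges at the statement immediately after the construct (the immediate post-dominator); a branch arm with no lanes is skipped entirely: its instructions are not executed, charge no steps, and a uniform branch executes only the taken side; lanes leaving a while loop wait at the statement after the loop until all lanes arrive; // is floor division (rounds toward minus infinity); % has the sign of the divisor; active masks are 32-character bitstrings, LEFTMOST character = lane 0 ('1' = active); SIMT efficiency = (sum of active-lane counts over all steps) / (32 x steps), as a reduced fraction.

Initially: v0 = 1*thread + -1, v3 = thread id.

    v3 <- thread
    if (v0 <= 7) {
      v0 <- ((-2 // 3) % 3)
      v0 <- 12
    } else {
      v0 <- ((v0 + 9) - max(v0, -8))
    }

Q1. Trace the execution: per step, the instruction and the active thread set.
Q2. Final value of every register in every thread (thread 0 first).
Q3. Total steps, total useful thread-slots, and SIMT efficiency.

step 0: v3 <- thread                 11111111111111111111111111111111
step 1: eval (v0 <= 7)               11111111111111111111111111111111
step 2: v0 <- ((-2 // 3) % 3)        11111111100000000000000000000000
step 3: v0 <- 12                     11111111100000000000000000000000
step 4: v0 <- ((v0 + 9) - max(v0, -8)) 00000000011111111111111111111111

Answer: 5 steps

v0: 12,12,12,12,12,12,12,12,12,9,9,9,9,9,9,9,9,9,9,9,9,9,9,9,9,9,9,9,9,9,9,9
v3: 0,1,2,3,4,5,6,7,8,9,10,11,12,13,14,15,16,17,18,19,20,21,22,23,24,25,26,27,28,29,30,31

steps = 5; useful = 105; efficiency = 105/160 = 21/32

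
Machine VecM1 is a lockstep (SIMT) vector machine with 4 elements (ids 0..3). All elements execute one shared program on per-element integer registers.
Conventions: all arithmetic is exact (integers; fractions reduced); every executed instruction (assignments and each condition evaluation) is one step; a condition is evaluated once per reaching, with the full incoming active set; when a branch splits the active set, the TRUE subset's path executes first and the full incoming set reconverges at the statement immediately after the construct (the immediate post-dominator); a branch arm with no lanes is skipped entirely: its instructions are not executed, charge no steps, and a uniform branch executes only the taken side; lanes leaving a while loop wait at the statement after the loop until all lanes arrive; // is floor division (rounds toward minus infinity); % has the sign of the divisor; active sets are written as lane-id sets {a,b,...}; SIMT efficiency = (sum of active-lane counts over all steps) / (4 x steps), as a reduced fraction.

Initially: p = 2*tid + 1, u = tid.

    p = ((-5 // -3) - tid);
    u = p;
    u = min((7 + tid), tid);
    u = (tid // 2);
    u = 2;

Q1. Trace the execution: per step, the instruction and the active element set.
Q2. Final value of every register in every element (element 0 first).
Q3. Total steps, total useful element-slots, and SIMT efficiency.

step 0: p <- ((-5 // -3) - tid)      {0,1,2,3}
step 1: u <- p                       {0,1,2,3}
step 2: u <- min((7 + tid), tid)     {0,1,2,3}
step 3: u <- (tid // 2)              {0,1,2,3}
step 4: u <- 2                       {0,1,2,3}

Answer: 5 steps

p: 1,0,-1,-2
u: 2,2,2,2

steps = 5; useful = 20; efficiency = 20/20 = 1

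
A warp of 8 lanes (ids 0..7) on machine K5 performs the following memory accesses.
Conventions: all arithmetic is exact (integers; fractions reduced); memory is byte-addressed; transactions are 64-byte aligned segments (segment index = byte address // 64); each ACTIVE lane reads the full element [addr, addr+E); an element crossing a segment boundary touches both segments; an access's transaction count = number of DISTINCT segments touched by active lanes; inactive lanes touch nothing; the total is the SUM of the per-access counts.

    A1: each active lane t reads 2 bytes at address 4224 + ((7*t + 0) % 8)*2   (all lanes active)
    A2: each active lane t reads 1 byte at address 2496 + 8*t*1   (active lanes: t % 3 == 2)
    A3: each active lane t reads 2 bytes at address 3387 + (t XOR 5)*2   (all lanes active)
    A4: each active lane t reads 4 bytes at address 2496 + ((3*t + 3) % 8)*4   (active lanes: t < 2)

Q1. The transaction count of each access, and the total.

A1: 1 transaction
A2: 1 transaction
A3: 2 transactions
A4: 1 transaction

Answer: 1,1,2,1; total 5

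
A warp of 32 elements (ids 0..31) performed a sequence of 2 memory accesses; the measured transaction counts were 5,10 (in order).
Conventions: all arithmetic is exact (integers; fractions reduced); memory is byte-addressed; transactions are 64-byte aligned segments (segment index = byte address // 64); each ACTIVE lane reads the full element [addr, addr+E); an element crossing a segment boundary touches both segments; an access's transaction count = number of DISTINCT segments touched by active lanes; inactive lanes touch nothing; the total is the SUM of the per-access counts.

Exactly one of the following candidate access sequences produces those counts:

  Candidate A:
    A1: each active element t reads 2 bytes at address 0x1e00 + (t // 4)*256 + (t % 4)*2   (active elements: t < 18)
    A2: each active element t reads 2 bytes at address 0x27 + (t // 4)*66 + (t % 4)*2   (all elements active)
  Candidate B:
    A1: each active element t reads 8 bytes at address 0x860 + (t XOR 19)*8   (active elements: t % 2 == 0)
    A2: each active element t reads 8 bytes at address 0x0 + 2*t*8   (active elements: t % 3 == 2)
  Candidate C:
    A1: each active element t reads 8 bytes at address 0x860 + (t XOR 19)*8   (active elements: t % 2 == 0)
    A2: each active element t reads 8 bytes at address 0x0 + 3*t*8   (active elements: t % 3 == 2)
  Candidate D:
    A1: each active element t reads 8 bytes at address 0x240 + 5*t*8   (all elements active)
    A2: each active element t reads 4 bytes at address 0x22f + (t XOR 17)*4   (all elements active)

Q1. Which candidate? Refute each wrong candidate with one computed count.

A: A2 gives 8 transactions, not 10
B: A2 gives 8 transactions, not 10
D: A1 gives 20 transactions, not 5
C: all counts match (5,10)

Answer: C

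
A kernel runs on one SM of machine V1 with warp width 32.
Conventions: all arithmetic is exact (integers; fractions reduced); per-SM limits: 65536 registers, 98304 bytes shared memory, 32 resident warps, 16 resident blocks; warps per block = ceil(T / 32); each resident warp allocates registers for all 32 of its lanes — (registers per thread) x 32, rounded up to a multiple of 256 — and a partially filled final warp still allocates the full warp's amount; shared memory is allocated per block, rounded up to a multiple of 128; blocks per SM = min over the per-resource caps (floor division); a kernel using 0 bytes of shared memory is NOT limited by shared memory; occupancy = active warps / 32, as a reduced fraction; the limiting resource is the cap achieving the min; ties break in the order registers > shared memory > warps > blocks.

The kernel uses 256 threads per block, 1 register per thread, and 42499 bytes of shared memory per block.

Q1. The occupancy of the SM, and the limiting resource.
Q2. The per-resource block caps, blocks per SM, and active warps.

Answer: occupancy 1/2, limited by shared memory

registers: 32 blocks
shared memory: 2 blocks
warps: 4 blocks
blocks: 16 blocks

Answer: 2 blocks, 16 active warps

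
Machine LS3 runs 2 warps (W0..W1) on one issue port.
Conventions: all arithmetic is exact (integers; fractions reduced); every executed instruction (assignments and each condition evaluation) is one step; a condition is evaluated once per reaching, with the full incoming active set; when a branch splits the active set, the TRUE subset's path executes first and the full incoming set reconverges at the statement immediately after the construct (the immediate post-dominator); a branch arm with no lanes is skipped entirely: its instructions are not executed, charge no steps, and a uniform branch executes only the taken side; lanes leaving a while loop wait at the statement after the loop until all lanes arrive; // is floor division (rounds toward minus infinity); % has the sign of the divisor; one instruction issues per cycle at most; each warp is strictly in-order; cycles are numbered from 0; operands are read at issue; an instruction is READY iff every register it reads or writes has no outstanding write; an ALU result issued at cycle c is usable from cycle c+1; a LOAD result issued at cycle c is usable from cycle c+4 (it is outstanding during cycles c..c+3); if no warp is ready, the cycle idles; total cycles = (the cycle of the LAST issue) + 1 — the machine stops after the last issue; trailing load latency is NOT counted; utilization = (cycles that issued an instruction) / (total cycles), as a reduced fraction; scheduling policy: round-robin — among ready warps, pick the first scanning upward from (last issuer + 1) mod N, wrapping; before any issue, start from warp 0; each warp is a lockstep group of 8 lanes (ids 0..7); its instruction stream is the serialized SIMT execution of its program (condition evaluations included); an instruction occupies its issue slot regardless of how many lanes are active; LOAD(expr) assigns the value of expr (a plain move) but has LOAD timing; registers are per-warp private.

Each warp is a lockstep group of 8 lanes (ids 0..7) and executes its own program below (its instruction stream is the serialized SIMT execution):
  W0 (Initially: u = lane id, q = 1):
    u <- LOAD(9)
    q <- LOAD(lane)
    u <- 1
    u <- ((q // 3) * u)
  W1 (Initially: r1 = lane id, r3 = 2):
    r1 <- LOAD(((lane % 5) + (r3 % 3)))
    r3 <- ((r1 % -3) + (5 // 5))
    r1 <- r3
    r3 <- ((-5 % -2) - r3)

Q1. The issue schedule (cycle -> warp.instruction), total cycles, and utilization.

cycle 0: W0.I0
cycle 1: W1.I0
cycle 2: W0.I1
cycle 3: idle
cycle 4: W0.I2
cycle 5: W1.I1
cycle 6: W0.I3
cycle 7: W1.I2
cycle 8: W1.I3

Answer: 9 cycles, utilization 8/9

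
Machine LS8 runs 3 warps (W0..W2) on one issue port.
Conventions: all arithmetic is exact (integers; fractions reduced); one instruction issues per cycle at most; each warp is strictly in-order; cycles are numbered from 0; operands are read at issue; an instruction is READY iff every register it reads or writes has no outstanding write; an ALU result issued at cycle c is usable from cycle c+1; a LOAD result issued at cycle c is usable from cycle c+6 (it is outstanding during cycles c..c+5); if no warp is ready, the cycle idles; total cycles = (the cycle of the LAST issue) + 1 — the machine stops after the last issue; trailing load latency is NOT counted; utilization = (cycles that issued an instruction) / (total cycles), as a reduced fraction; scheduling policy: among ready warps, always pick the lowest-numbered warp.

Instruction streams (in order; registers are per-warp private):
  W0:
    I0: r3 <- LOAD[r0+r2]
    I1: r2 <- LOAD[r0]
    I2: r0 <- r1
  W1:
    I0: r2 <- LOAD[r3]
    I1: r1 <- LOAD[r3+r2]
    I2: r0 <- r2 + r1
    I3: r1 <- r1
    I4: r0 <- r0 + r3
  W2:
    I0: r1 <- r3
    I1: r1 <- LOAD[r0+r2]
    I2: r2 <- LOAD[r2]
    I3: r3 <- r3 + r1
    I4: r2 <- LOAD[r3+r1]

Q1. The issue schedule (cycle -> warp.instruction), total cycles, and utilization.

cycle 0: W0.I0
cycle 1: W0.I1
cycle 2: W0.I2
cycle 3: W1.I0
cycle 4: W2.I0
cycle 5: W2.I1
cycle 6: W2.I2
cycle 7: idle
cycle 8: idle
cycle 9: W1.I1
cycle 10: idle
cycle 11: W2.I3
cycle 12: W2.I4
cycle 13: idle
cycle 14: idle
cycle 15: W1.I2
cycle 16: W1.I3
cycle 17: W1.I4

Answer: 18 cycles, utilization 13/18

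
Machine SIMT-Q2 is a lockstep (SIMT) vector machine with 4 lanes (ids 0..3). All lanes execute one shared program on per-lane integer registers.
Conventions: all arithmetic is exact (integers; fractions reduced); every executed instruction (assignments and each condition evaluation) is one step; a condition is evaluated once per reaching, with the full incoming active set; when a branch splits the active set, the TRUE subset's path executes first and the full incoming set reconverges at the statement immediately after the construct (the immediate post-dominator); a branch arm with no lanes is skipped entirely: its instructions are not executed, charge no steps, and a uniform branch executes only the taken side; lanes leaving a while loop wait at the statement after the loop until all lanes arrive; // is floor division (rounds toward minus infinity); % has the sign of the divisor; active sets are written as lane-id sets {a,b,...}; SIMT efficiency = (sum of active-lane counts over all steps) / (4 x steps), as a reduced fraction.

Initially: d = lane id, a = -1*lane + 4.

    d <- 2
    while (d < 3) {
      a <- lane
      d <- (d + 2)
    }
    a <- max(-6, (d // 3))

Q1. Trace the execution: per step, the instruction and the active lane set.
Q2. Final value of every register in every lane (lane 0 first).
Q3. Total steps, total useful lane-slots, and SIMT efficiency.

step 0: d <- 2                       {0,1,2,3}
step 1: eval (d < 3)                 {0,1,2,3}
step 2: a <- lane                    {0,1,2,3}
step 3: d <- (d + 2)                 {0,1,2,3}
step 4: eval (d < 3)                 {0,1,2,3}
step 5: a <- max(-6, (d // 3))       {0,1,2,3}

Answer: 6 steps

d: 4,4,4,4
a: 1,1,1,1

steps = 6; useful = 24; efficiency = 24/24 = 1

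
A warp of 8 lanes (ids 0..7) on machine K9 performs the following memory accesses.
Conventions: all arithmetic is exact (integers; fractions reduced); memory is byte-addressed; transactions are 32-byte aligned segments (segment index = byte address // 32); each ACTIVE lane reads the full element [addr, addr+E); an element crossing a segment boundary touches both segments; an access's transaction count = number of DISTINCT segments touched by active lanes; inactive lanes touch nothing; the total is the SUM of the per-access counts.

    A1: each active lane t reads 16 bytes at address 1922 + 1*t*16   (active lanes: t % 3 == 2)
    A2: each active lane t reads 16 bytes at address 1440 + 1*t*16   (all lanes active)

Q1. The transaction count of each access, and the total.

A1: 3 transactions
A2: 4 transactions

Answer: 3,4; total 7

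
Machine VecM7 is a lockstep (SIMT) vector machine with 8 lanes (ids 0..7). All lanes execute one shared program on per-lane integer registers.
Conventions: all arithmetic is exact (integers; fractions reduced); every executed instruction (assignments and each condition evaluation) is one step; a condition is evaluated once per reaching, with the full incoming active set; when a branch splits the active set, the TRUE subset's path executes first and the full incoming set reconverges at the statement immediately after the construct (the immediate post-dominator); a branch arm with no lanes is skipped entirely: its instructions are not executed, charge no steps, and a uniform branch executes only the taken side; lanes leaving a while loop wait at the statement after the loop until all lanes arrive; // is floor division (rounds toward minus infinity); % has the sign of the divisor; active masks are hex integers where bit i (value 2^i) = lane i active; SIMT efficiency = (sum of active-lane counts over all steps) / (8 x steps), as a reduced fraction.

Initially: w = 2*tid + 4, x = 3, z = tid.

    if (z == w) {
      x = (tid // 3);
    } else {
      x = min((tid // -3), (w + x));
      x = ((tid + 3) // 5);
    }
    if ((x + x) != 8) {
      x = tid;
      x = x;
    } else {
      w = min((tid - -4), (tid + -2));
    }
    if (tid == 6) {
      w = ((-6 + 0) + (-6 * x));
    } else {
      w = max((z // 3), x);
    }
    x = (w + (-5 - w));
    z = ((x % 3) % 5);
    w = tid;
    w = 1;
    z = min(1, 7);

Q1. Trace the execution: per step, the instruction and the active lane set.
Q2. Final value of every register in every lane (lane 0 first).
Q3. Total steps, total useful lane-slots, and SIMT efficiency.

step 0: eval (z == w)                0xff
step 1: x <- min((tid // -3), (w + x)) 0xff
step 2: x <- ((tid + 3) // 5)        0xff
step 3: eval ((x + x) != 8)          0xff
step 4: x <- tid                     0xff
step 5: x <- x                       0xff
step 6: eval (tid == 6)              0xff
step 7: w <- ((-6 + 0) + (-6 * x))   0x40
step 8: w <- max((z // 3), x)        0xbf
step 9: x <- (w + (-5 - w))          0xff
step 10: z <- ((x % 3) % 5)           0xff
step 11: w <- tid                     0xff
step 12: w <- 1                       0xff
step 13: z <- min(1, 7)               0xff

Answer: 14 steps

w: 1,1,1,1,1,1,1,1
x: -5,-5,-5,-5,-5,-5,-5,-5
z: 1,1,1,1,1,1,1,1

steps = 14; useful = 104; efficiency = 104/112 = 13/14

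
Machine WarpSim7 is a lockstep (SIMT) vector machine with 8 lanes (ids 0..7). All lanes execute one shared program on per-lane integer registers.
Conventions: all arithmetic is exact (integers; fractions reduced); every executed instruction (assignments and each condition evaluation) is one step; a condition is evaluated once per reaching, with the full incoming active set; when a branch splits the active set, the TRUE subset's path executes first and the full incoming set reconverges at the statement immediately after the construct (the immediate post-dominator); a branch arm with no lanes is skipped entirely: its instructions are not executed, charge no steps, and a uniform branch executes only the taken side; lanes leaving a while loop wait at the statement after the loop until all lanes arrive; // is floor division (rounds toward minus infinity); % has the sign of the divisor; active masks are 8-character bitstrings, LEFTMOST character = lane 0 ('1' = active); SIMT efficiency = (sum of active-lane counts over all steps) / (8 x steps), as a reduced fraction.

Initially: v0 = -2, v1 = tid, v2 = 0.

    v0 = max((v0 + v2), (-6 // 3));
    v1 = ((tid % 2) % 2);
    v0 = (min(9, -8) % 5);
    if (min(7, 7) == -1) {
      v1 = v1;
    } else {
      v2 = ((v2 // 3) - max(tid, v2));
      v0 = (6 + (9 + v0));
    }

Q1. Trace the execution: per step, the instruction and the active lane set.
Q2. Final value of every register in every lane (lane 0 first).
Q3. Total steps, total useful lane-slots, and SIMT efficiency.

step 0: v0 <- max((v0 + v2), (-6 // 3)) 11111111
step 1: v1 <- ((tid % 2) % 2)        11111111
step 2: v0 <- (min(9, -8) % 5)       11111111
step 3: eval (min(7, 7) == -1)       11111111
step 4: v2 <- ((v2 // 3) - max(tid, v2)) 11111111
step 5: v0 <- (6 + (9 + v0))         11111111

Answer: 6 steps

v0: 17,17,17,17,17,17,17,17
v1: 0,1,0,1,0,1,0,1
v2: 0,-1,-2,-3,-4,-5,-6,-7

steps = 6; useful = 48; efficiency = 48/48 = 1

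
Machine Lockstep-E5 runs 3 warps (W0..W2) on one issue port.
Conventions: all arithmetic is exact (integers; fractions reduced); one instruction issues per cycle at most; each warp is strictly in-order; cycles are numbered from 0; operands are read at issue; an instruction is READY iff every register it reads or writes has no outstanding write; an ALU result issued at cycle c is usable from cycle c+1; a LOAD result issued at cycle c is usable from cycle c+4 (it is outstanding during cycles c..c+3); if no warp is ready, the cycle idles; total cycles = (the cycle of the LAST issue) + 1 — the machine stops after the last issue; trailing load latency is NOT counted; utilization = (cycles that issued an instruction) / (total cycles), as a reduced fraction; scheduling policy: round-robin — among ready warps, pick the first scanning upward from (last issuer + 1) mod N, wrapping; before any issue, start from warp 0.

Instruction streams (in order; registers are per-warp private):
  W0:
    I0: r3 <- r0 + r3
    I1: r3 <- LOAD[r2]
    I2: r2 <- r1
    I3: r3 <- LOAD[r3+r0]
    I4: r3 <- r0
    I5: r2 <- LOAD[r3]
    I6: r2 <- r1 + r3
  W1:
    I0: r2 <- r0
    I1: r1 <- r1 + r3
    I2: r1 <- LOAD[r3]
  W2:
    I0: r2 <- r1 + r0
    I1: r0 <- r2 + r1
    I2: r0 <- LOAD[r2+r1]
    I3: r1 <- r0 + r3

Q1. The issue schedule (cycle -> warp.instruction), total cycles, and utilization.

cycle 0: W0.I0
cycle 1: W1.I0
cycle 2: W2.I0
cycle 3: W0.I1
cycle 4: W1.I1
cycle 5: W2.I1
cycle 6: W0.I2
cycle 7: W1.I2
cycle 8: W2.I2
cycle 9: W0.I3
cycle 10: idle
cycle 11: idle
cycle 12: W2.I3
cycle 13: W0.I4
cycle 14: W0.I5
cycle 15: idle
cycle 16: idle
cycle 17: idle
cycle 18: W0.I6

Answer: 19 cycles, utilization 14/19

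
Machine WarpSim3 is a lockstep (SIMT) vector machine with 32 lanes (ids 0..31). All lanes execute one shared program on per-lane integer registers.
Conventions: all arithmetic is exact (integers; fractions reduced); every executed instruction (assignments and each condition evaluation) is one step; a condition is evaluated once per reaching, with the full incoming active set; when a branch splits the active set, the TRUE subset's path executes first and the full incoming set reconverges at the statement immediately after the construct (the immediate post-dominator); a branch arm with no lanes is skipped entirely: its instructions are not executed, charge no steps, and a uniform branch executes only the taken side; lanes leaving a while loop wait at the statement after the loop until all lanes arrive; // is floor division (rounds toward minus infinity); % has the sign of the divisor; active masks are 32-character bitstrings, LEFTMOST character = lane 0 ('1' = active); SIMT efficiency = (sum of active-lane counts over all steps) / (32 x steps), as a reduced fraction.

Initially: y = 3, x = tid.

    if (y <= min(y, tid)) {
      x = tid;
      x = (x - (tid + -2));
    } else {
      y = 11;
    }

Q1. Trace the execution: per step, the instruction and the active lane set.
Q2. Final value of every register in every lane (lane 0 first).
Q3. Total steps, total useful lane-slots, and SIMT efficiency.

step 0: eval (y <= min(y, tid))      11111111111111111111111111111111
step 1: x <- tid                     00011111111111111111111111111111
step 2: x <- (x - (tid + -2))        00011111111111111111111111111111
step 3: y <- 11                      11100000000000000000000000000000

Answer: 4 steps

y: 11,11,11,3,3,3,3,3,3,3,3,3,3,3,3,3,3,3,3,3,3,3,3,3,3,3,3,3,3,3,3,3
x: 0,1,2,2,2,2,2,2,2,2,2,2,2,2,2,2,2,2,2,2,2,2,2,2,2,2,2,2,2,2,2,2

steps = 4; useful = 93; efficiency = 93/128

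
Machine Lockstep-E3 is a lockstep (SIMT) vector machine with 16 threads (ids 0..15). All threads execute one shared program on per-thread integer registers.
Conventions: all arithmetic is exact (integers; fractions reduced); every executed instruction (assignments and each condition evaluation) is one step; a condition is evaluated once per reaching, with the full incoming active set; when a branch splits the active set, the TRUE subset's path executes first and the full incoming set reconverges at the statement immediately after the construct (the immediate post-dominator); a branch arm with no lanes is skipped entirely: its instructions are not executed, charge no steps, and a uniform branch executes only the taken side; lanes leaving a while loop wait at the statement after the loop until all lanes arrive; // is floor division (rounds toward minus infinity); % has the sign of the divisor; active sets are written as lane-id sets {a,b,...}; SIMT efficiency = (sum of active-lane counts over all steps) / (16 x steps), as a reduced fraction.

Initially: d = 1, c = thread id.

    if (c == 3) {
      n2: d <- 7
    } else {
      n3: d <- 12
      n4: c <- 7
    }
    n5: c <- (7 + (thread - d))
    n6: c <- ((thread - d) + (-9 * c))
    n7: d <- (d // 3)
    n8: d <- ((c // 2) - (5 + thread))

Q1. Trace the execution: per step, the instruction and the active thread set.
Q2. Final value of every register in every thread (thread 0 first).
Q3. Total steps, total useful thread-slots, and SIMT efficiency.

step 0: eval (c == 3)                {0,1,2,3,4,5,6,7,8,9,10,11,12,13,14,15}
step 1: d <- 7                       {3}
step 2: d <- 12                      {0,1,2,4,5,6,7,8,9,10,11,12,13,14,15}
step 3: c <- 7                       {0,1,2,4,5,6,7,8,9,10,11,12,13,14,15}
step 4: c <- (7 + (thread - d))      {0,1,2,3,4,5,6,7,8,9,10,11,12,13,14,15}
step 5: c <- ((thread - d) + (-9 * c)) {0,1,2,3,4,5,6,7,8,9,10,11,12,13,14,15}
step 6: d <- (d // 3)                {0,1,2,3,4,5,6,7,8,9,10,11,12,13,14,15}
step 7: d <- ((c // 2) - (5 + thread)) {0,1,2,3,4,5,6,7,8,9,10,11,12,13,14,15}

Answer: 8 steps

d: 11,6,1,-24,-9,-14,-19,-24,-29,-34,-39,-44,-49,-54,-59,-64
c: 33,25,17,-31,1,-7,-15,-23,-31,-39,-47,-55,-63,-71,-79,-87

steps = 8; useful = 111; efficiency = 111/128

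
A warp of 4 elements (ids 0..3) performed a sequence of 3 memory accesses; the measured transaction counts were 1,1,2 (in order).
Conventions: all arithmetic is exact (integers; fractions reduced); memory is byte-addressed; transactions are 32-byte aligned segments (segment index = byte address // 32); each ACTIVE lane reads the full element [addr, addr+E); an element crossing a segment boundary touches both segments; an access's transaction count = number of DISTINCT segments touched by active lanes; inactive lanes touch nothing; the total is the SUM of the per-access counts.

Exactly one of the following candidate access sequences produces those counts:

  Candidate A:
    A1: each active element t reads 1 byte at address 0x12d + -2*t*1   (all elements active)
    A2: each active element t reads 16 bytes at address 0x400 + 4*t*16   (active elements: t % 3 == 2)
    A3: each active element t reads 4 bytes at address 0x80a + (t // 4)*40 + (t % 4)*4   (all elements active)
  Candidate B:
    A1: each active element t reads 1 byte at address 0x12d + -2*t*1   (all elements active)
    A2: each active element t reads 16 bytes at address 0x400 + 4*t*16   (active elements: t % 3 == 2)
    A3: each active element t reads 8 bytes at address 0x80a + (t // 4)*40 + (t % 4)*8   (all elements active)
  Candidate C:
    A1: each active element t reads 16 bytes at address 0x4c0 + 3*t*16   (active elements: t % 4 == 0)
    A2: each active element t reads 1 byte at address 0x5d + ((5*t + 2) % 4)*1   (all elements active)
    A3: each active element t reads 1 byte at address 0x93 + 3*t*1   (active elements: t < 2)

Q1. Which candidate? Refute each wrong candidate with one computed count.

A: A3 gives 1 transaction, not 2
C: A2 gives 2 transactions, not 1
B: all counts match (1,1,2)

Answer: B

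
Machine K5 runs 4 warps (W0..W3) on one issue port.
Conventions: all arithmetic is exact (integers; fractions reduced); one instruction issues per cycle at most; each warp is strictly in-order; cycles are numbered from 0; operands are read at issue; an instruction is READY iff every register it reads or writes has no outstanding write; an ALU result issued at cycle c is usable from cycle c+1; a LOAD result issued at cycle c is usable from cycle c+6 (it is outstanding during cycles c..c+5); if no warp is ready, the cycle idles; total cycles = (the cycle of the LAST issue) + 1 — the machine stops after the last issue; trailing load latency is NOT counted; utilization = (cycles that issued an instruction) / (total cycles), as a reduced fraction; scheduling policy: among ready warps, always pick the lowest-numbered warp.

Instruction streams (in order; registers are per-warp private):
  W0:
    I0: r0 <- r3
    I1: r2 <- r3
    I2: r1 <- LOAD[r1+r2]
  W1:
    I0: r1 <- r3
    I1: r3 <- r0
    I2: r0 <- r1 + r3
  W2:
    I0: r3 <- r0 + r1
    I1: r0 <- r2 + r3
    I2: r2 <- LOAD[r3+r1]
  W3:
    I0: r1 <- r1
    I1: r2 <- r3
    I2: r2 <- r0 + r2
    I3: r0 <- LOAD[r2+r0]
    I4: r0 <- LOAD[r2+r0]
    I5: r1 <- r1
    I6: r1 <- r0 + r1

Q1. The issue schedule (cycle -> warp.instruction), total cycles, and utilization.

cycle 0: W0.I0
cycle 1: W0.I1
cycle 2: W0.I2
cycle 3: W1.I0
cycle 4: W1.I1
cycle 5: W1.I2
cycle 6: W2.I0
cycle 7: W2.I1
cycle 8: W2.I2
cycle 9: W3.I0
cycle 10: W3.I1
cycle 11: W3.I2
cycle 12: W3.I3
cycle 13: idle
cycle 14: idle
cycle 15: idle
cycle 16: idle
cycle 17: idle
cycle 18: W3.I4
cycle 19: W3.I5
cycle 20: idle
cycle 21: idle
cycle 22: idle
cycle 23: idle
cycle 24: W3.I6

Answer: 25 cycles, utilization 16/25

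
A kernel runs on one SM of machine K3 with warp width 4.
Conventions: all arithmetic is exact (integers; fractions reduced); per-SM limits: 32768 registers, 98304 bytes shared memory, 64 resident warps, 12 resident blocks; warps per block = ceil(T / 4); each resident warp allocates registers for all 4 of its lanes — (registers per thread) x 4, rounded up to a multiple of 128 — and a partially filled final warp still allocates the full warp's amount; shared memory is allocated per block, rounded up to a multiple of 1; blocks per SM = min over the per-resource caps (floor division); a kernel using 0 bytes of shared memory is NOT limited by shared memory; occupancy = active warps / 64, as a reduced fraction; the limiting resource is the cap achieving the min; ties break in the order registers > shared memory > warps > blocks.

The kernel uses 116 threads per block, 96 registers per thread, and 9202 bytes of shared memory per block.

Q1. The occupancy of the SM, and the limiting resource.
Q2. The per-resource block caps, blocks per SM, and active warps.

Answer: occupancy 29/32, limited by registers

registers: 2 blocks
shared memory: 10 blocks
warps: 2 blocks
blocks: 12 blocks

Answer: 2 blocks, 58 active warps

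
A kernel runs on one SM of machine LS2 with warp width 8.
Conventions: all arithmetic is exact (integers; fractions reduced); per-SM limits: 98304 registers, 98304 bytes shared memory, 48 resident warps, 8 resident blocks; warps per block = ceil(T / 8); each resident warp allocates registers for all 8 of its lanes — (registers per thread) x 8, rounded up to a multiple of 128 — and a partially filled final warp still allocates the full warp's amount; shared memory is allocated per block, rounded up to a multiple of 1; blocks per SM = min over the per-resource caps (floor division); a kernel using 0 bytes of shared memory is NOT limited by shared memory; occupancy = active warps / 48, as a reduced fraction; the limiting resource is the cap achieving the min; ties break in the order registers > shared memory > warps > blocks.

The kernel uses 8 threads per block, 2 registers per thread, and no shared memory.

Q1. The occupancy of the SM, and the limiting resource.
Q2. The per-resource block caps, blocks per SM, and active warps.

Answer: occupancy 1/6, limited by blocks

registers: 768 blocks
shared memory: no limit (kernel uses none)
warps: 48 blocks
blocks: 8 blocks

Answer: 8 blocks, 8 active warps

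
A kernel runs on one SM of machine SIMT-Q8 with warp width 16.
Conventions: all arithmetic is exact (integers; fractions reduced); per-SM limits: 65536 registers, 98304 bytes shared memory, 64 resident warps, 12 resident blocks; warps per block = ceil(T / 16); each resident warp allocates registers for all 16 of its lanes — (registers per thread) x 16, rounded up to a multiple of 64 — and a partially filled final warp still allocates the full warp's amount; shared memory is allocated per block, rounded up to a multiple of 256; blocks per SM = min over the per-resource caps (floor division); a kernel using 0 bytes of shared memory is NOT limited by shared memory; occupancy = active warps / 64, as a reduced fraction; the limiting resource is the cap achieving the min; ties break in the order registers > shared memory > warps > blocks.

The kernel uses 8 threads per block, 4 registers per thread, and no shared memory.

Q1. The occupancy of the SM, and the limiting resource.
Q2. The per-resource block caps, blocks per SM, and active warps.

Answer: occupancy 3/16, limited by blocks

registers: 1024 blocks
shared memory: no limit (kernel uses none)
warps: 64 blocks
blocks: 12 blocks

Answer: 12 blocks, 12 active warps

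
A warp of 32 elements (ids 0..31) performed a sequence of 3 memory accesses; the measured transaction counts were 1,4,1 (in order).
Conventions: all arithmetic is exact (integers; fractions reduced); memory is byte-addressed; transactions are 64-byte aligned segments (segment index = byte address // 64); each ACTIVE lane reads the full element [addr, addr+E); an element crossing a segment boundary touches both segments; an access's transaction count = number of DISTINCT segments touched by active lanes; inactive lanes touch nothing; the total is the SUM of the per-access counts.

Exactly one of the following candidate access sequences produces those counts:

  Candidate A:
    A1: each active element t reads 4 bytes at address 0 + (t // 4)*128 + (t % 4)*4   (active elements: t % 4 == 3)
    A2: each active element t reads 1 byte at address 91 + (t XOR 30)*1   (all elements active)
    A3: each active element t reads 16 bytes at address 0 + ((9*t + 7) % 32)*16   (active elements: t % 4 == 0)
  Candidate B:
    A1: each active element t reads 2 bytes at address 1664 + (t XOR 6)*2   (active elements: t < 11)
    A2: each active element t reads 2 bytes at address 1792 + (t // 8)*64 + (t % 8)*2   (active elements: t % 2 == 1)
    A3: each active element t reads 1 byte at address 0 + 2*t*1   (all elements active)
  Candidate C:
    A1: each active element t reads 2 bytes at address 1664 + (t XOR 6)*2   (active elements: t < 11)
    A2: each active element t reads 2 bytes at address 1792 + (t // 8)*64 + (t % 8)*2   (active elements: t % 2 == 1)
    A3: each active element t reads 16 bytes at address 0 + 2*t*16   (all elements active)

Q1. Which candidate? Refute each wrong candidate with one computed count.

A: A1 gives 8 transactions, not 1
C: A3 gives 16 transactions, not 1
B: all counts match (1,4,1)

Answer: B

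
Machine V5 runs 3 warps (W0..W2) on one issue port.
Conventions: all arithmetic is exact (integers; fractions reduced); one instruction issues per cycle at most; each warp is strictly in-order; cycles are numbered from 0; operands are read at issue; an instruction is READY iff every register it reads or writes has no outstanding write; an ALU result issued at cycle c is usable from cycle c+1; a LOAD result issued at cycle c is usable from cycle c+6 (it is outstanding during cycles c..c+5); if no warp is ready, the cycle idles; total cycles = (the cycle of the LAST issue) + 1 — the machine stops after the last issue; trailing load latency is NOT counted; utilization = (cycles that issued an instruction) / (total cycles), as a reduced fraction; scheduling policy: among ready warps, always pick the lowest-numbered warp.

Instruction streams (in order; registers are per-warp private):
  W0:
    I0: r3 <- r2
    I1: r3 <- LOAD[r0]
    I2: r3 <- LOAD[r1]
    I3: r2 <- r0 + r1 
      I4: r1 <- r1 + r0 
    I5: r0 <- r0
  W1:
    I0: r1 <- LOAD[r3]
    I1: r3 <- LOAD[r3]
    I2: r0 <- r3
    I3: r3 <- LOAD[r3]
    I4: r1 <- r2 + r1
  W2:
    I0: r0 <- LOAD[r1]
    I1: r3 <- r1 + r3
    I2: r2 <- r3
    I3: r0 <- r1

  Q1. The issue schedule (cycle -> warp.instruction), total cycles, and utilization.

cycle 0: W0.I0
cycle 1: W0.I1
cycle 2: W1.I0
cycle 3: W1.I1
cycle 4: W2.I0
cycle 5: W2.I1
cycle 6: W2.I2
cycle 7: W0.I2
cycle 8: W0.I3
cycle 9: W0.I4
cycle 10: W0.I5
cycle 11: W1.I2
cycle 12: W1.I3
cycle 13: W1.I4
cycle 14: W2.I3

Answer: 15 cycles, utilization 1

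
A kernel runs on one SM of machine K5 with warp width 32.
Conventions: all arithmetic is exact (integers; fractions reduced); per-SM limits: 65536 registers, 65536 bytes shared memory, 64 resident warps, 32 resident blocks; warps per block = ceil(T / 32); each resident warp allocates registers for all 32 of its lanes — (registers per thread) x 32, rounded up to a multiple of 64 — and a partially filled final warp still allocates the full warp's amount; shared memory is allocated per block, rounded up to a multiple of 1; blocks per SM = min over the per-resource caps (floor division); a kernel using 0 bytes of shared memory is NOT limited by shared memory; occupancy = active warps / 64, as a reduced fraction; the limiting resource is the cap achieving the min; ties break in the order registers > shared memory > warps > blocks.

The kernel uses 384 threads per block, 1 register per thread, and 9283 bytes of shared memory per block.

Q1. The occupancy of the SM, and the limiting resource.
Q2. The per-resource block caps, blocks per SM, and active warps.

Answer: occupancy 15/16, limited by warps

registers: 85 blocks
shared memory: 7 blocks
warps: 5 blocks
blocks: 32 blocks

Answer: 5 blocks, 60 active warps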